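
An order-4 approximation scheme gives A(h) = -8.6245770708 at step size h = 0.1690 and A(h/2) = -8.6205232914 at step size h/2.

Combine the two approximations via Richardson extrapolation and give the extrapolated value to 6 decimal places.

-8.620253

With r = 4 the leading error scales as h^4, so the weight is 2^4 = 16.
Numerator 16*A(h/2) − A(h) = 16*(-8.6205232914) − (-8.6245770708) = -129.3037955916
(-129.3037955916) ÷ 15 = -8.6202530394
Gap between inputs: 4.054e-03; correction applied: +0.0002702520.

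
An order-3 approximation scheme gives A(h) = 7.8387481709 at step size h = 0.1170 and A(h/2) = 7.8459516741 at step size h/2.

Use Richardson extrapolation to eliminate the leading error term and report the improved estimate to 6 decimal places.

Leading term ∝ h^3; use weight 8 = 2^3.
Difference of the inputs: 7.8459516741 − 7.8387481709 = 0.0072035032
Correction (A(h/2) − A(h))/(8 − 1) = 0.0072035032/7 = 0.0010290719
R = A(h/2) + (A(h/2) − A(h))/7 = 7.8459516741 + 0.0010290719 = 7.8469807460

7.846981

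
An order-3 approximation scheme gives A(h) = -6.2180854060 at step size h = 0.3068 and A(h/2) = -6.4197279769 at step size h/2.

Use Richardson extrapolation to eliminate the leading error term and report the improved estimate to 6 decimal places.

-6.448534

With r = 3 the leading error scales as h^3, so the weight is 2^3 = 8.
8×(-6.4197279769) − (-6.2180854060) = -45.1397384092
Extrapolated: (-45.1397384092) / 7 = -6.4485340585
Shift from A(h/2): −0.0288060816.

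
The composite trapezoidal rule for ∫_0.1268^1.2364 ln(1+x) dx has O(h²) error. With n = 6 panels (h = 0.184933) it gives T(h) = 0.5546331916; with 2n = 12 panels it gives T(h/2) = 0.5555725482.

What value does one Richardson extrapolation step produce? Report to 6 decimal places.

r = 2: numerator weight 4, denominator 3.
4 × 0.5555725482 − 0.5546331916 = 1.6676570012
Denominator 4 − 1 = 3.
R = 1.6676570012/3 = 0.5558856671
Gap between inputs: 9.394e-04; correction applied: +0.0003131189.

0.555886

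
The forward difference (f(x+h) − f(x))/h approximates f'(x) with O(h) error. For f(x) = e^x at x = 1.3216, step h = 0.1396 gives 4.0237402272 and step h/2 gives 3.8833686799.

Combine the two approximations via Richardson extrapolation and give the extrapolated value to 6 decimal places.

Method order is 1; weight 2^1 = 2.
2^1*A(h/2) = 7.7667373598; minus A(h) gives 3.7429971326.
Denominator 2 − 1 = 1.
3.7429971326 ÷ 1 = 3.7429971326
Gap between inputs: 1.404e-01; correction applied: −0.1403715473.

3.742997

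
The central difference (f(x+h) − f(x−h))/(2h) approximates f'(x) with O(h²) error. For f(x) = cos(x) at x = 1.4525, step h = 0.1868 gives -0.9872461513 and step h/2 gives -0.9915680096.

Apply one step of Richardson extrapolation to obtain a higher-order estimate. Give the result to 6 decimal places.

-0.993009

Error is O(h^2); halving h shrinks it by 2^2 = 4.
2^2×A(h/2) = -3.9662720384; minus A(h) gives -2.9790258871.
R = (-2.9790258871)/3 = -0.9930086290
Shift from A(h/2): −0.0014406194.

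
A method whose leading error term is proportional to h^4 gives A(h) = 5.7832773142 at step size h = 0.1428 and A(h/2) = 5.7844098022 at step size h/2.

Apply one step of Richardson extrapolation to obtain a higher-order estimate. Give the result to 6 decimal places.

5.784485

r = 4: numerator weight 16, denominator 15.
Numerator 16×A(h/2) − A(h) = 16×5.7844098022 − 5.7832773142 = 86.7672795210
Divide by 2^4 − 1 = 15.
86.7672795210 ÷ 15 = 5.7844853014
Gap between inputs: 1.132e-03; correction applied: +0.0000754992.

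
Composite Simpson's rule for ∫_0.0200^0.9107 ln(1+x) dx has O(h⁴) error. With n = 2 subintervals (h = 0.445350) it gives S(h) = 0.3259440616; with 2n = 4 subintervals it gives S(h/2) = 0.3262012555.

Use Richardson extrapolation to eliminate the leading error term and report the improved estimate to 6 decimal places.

The method has order 4: 2^4 = 16.
A(h/2) − A(h) = 0.3262012555 − 0.3259440616 = 0.0002571939
Correction (A(h/2) − A(h))/(16 − 1) = 0.0002571939/15 = 0.0000171463
R = 0.3262012555 + 0.0000171463 = 0.3262184018

0.326218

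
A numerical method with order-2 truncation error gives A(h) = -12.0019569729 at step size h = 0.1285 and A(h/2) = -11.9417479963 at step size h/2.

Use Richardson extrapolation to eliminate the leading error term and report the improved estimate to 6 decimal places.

r = 2, so 2^r = 4.
Difference of the inputs: -11.9417479963 − (-12.0019569729) = 0.0602089766
Divide by 2^2 − 1 = 3: 0.0602089766/3 = 0.0200696589
R = A(h/2) + (A(h/2) − A(h))/3 = -11.9417479963 + 0.0200696589 = -11.9216783374

-11.921678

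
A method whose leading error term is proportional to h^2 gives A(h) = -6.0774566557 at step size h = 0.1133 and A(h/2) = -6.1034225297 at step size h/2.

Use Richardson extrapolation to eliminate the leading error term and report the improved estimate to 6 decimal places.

Method order is 2; weight 2^2 = 4.
4×(-6.1034225297) = -24.4136901188; subtract (-6.0774566557) → -18.3362334631
Extrapolated: (-18.3362334631) / 3 = -6.1120778210

-6.112078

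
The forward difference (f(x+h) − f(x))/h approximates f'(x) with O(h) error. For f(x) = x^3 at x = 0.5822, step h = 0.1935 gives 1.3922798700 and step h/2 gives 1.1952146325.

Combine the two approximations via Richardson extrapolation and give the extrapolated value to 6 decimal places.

Error is O(h^1); halving h shrinks it by 2^1 = 2.
Weighted: 2.3904292650 − 1.3922798700 = 0.9981493950
Extrapolated: 0.9981493950 / 1 = 0.9981493950

0.998149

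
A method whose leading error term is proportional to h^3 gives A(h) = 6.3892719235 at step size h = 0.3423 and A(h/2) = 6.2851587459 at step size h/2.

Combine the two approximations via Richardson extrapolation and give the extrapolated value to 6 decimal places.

6.270285

r = 3: numerator weight 8, denominator 7.
Weighted: 50.2812699672 − 6.3892719235 = 43.8919980437
Extrapolated: 43.8919980437 / 7 = 6.2702854348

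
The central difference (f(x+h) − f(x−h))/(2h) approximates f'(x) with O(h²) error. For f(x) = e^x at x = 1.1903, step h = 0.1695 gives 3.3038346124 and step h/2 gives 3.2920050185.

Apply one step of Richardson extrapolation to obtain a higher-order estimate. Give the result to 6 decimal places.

3.288062

With r = 2 the leading error scales as h^2, so the weight is 2^2 = 4.
Numerator 4 × A(h/2) − A(h) = 4 × 3.2920050185 − 3.3038346124 = 9.8641854616
Divide by 2^2 − 1 = 3.
Extrapolated: 9.8641854616 / 3 = 3.2880618205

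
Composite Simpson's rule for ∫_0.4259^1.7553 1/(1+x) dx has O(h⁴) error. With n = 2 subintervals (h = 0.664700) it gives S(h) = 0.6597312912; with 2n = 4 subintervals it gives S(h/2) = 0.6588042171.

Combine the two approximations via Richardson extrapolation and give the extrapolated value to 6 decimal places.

r = 4: numerator weight 16, denominator 15.
Numerator 16*A(h/2) − A(h) = 16*0.6588042171 − 0.6597312912 = 9.8811361824
R = 9.8811361824/15 = 0.6587424122

0.658742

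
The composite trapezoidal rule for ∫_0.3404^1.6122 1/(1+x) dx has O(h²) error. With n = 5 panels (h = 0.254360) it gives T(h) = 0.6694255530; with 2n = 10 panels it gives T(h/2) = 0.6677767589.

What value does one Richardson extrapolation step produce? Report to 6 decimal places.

0.667227

Error is O(h^2); halving h shrinks it by 2^2 = 4.
2^2·A(h/2) = 2.6711070356; minus A(h) gives 2.0016814826.
(4·0.6677767589 − 0.6694255530)/(4 − 1) = 0.6672271609
Gap between inputs: 1.649e-03; correction applied: −0.0005495980.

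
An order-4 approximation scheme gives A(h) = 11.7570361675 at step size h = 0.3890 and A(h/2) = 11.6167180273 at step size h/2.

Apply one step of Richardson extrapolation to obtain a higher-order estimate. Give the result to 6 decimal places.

11.607363

r = 4, so 2^r = 16.
16*11.6167180273 − 11.7570361675 = 174.1104522693
Extrapolated: 174.1104522693 / 15 = 11.6073634846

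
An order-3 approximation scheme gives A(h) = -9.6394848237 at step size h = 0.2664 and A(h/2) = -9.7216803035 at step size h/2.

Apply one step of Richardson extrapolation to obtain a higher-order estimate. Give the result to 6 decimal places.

-9.733423

Order 3 gives 2^r = 8 and 2^r − 1 = 7.
Top: 8(-9.7216803035) − (-9.6394848237) = -68.1339576043
Denominator 8 − 1 = 7.
(8*(-9.7216803035) − (-9.6394848237))/(8 − 1) = -9.7334225149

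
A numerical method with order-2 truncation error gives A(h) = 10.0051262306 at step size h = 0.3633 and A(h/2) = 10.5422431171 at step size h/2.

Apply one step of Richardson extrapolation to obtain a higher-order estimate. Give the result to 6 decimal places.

Error is O(h^2); halving h shrinks it by 2^2 = 4.
Weighted: 42.1689724684 − 10.0051262306 = 32.1638462378
R = 32.1638462378/3 = 10.7212820793
Correction |R − A(h/2)| = 1.790e-01; gap |A(h/2) − A(h)| = 5.371e-01.

10.721282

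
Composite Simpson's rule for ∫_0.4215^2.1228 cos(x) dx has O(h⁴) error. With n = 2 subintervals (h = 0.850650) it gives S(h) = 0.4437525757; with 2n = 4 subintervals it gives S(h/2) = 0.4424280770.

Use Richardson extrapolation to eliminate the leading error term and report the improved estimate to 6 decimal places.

0.442340

r = 4, so 2^r = 16.
A(h/2) − A(h) = 0.4424280770 − 0.4437525757 = -0.0013244987
Divide by 2^4 − 1 = 15: (-0.0013244987)/15 = -0.0000882999
R = 0.4424280770 − 0.0000882999 = 0.4423397771
Gap between inputs: 1.324e-03; correction applied: −0.0000882999.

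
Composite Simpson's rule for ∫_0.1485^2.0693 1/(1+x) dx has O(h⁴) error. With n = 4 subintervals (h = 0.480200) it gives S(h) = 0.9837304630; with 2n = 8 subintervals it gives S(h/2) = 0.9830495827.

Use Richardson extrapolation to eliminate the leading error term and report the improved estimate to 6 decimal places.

r = 4, so 2^r = 16.
2^4*A(h/2) = 15.7287933232; minus A(h) gives 14.7450628602.
Divide by 2^4 − 1 = 15.
Extrapolated: 14.7450628602 / 15 = 0.9830041907
Correction |R − A(h/2)| = 4.539e-05; gap |A(h/2) − A(h)| = 6.809e-04.

0.983004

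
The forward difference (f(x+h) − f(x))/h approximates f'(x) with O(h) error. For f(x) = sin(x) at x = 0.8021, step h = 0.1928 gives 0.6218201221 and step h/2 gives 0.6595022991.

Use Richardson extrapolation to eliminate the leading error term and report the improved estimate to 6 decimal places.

0.697184

r = 1: numerator weight 2, denominator 1.
2*0.6595022991 − 0.6218201221 = 0.6971844761
Extrapolated: 0.6971844761 / 1 = 0.6971844761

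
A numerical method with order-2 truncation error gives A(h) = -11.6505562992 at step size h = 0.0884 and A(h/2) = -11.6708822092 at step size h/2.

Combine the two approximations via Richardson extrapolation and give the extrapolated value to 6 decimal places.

-11.677658

Error is O(h^2); halving h shrinks it by 2^2 = 4.
A(h/2) − A(h) = -11.6708822092 − (-11.6505562992) = -0.0203259100
Correction (A(h/2) − A(h))/(4 − 1) = (-0.0203259100)/3 = -0.0067753033
R = -11.6708822092 − 0.0067753033 = -11.6776575125
Gap between inputs: 2.033e-02; correction applied: −0.0067753033.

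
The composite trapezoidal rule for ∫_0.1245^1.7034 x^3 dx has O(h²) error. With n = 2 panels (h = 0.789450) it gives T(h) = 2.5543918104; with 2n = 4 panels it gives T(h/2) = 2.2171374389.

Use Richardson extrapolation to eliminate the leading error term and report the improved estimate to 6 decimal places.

2.104719

r = 2: numerator weight 4, denominator 3.
4×2.2171374389 = 8.8685497556; subtract 2.5543918104 → 6.3141579452
Divide by 2^2 − 1 = 3.
So the Richardson estimate is 2.1047193151.
Gap between inputs: 3.373e-01; correction applied: −0.1124181238.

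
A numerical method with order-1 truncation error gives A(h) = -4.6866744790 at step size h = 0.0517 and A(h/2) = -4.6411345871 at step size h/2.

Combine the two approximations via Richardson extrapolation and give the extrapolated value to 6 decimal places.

r = 1: numerator weight 2, denominator 1.
Top: 2(-4.6411345871) − (-4.6866744790) = -4.5955946952
(2·(-4.6411345871) − (-4.6866744790))/(2 − 1) = -4.5955946952
Correction |R − A(h/2)| = 4.554e-02; gap |A(h/2) − A(h)| = 4.554e-02.

-4.595595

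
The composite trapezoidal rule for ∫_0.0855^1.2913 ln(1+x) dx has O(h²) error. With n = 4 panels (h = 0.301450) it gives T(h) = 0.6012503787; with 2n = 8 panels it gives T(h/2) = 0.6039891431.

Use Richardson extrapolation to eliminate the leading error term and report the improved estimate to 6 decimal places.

Order 2 gives 2^r = 4 and 2^r − 1 = 3.
4·0.6039891431 − 0.6012503787 = 1.8147061937
Extrapolated: 1.8147061937 / 3 = 0.6049020646
Gap between inputs: 2.739e-03; correction applied: +0.0009129215.

0.604902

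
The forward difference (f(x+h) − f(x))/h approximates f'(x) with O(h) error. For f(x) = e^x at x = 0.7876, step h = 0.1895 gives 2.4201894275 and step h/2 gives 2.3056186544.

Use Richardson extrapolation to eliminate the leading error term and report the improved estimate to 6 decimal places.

2.191048

With r = 1 the leading error scales as h^1, so the weight is 2^1 = 2.
Difference of the inputs: 2.3056186544 − 2.4201894275 = -0.1145707731
Correction (A(h/2) − A(h))/(2 − 1) = (-0.1145707731)/1 = -0.1145707731
R = A(h/2) + (A(h/2) − A(h))/1 = 2.3056186544 − 0.1145707731 = 2.1910478813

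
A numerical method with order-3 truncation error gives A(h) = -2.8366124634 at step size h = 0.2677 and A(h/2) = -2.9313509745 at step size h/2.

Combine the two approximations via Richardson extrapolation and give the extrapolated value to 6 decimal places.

Method order is 3; weight 2^3 = 8.
2^3*A(h/2) = -23.4508077960; minus A(h) gives -20.6141953326.
Divide by 2^3 − 1 = 7.
Result: -2.9448850475

-2.944885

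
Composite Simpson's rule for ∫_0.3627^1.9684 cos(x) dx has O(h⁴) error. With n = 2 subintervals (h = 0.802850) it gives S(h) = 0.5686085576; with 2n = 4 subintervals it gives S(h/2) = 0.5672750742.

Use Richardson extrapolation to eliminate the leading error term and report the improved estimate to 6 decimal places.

Error is O(h^4); halving h shrinks it by 2^4 = 16.
A(h/2) − A(h) = 0.5672750742 − 0.5686085576 = -0.0013334834
Divide by 2^4 − 1 = 15: (-0.0013334834)/15 = -0.0000888989
R = A(h/2) + (A(h/2) − A(h))/15 = 0.5672750742 − 0.0000888989 = 0.5671861753
Gap between inputs: 1.333e-03; correction applied: −0.0000888989.

0.567186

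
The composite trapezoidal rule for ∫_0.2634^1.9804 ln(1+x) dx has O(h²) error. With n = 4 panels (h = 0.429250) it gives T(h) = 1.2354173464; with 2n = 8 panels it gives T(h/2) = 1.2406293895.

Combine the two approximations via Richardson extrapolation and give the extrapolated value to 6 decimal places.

Error is O(h^2); halving h shrinks it by 2^2 = 4.
Difference of the inputs: 1.2406293895 − 1.2354173464 = 0.0052120431
Divide by 2^2 − 1 = 3: 0.0052120431/3 = 0.0017373477
R = 1.2406293895 + 0.0017373477 = 1.2423667372
Gap between inputs: 5.212e-03; correction applied: +0.0017373477.

1.242367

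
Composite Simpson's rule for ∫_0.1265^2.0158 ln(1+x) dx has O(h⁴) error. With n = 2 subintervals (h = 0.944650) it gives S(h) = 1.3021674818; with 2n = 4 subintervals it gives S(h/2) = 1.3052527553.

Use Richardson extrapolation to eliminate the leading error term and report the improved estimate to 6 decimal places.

With r = 4 the leading error scales as h^4, so the weight is 2^4 = 16.
16*1.3052527553 − 1.3021674818 = 19.5818766030
Denominator 16 − 1 = 15.
19.5818766030 ÷ 15 = 1.3054584402

1.305458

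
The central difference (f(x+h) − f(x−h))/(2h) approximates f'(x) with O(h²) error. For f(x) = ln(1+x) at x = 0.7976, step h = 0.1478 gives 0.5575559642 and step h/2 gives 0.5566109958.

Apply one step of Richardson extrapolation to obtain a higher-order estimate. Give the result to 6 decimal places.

0.556296

The method has order 2: 2^2 = 4.
4 × 0.5566109958 = 2.2264439832; 2.2264439832 − 0.5575559642 = 1.6688880190
Denominator 4 − 1 = 3.
R = 1.6688880190/3 = 0.5562960063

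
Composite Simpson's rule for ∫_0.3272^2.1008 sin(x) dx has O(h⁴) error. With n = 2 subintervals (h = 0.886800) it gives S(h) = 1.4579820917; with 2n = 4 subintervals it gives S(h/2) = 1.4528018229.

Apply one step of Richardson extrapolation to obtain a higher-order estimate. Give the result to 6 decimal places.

1.452456

Order 4 gives 2^r = 16 and 2^r − 1 = 15.
Weighted: 23.2448291664 − 1.4579820917 = 21.7868470747
Divide by 2^4 − 1 = 15.
Extrapolated: 21.7868470747 / 15 = 1.4524564716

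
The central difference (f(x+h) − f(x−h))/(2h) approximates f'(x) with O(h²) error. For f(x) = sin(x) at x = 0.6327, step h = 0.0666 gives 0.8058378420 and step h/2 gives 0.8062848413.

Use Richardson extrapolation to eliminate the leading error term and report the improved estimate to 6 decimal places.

0.806434

The method has order 2: 2^2 = 4.
2^2 × A(h/2) = 3.2251393652; minus A(h) gives 2.4193015232.
Extrapolated: 2.4193015232 / 3 = 0.8064338411
Shift from A(h/2): +0.0001489998.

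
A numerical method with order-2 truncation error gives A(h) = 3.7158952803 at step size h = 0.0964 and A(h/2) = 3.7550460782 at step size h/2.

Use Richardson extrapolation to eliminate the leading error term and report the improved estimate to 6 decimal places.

With r = 2 the leading error scales as h^2, so the weight is 2^2 = 4.
Numerator 4*A(h/2) − A(h) = 4*3.7550460782 − 3.7158952803 = 11.3042890325
Extrapolated: 11.3042890325 / 3 = 3.7680963442
Gap between inputs: 3.915e-02; correction applied: +0.0130502660.

3.768096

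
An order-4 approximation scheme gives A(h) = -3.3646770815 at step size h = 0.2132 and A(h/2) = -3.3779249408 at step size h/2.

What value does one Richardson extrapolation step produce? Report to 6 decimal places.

-3.378808

With r = 4 the leading error scales as h^4, so the weight is 2^4 = 16.
16×(-3.3779249408) − (-3.3646770815) = -50.6821219713
(-50.6821219713) ÷ 15 = -3.3788081314
Gap between inputs: 1.325e-02; correction applied: −0.0008831906.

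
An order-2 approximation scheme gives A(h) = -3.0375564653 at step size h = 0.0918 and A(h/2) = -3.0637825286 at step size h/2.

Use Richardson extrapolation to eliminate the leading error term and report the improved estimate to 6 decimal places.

With r = 2 the leading error scales as h^2, so the weight is 2^2 = 4.
Numerator 4 × A(h/2) − A(h) = 4 × (-3.0637825286) − (-3.0375564653) = -9.2175736491
R = (-9.2175736491)/3 = -3.0725245497
Correction |R − A(h/2)| = 8.742e-03; gap |A(h/2) − A(h)| = 2.623e-02.

-3.072525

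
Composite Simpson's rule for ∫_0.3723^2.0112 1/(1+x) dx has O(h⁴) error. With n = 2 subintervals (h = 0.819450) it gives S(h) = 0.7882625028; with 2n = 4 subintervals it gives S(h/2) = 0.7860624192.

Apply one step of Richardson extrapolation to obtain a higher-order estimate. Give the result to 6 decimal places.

The method has order 4: 2^4 = 16.
Weighted: 12.5769987072 − 0.7882625028 = 11.7887362044
Extrapolated: 11.7887362044 / 15 = 0.7859157470

0.785916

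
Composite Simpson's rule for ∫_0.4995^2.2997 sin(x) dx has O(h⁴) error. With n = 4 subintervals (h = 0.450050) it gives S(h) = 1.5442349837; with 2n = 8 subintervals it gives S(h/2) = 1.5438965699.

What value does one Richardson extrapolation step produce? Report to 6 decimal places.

1.543874

The method has order 4: 2^4 = 16.
Difference of the inputs: 1.5438965699 − 1.5442349837 = -0.0003384138
Correction (A(h/2) − A(h))/(16 − 1) = (-0.0003384138)/15 = -0.0000225609
R = A(h/2) + (A(h/2) − A(h))/15 = 1.5438965699 − 0.0000225609 = 1.5438740090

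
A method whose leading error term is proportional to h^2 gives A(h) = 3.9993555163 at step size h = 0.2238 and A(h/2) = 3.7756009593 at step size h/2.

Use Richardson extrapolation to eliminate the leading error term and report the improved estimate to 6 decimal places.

3.701016

Leading term ∝ h^2; use weight 4 = 2^2.
4*3.7756009593 = 15.1024038372; 15.1024038372 − 3.9993555163 = 11.1030483209
Divide by 2^2 − 1 = 3.
(4*3.7756009593 − 3.9993555163)/(4 − 1) = 3.7010161070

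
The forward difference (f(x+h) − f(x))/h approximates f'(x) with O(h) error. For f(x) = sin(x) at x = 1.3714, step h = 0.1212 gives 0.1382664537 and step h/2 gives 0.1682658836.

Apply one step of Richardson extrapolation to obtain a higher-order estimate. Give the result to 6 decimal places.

0.198265

Method order is 1; weight 2^1 = 2.
Top: 2(0.1682658836) − (0.1382664537) = 0.1982653135
0.1982653135 ÷ 1 = 0.1982653135
Shift from A(h/2): +0.0299994299.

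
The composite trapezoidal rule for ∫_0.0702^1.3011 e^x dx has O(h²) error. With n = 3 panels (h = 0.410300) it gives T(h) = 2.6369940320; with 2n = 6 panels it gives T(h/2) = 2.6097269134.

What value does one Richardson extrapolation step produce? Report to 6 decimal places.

The method has order 2: 2^2 = 4.
Difference of the inputs: 2.6097269134 − 2.6369940320 = -0.0272671186
Divide by 2^2 − 1 = 3: (-0.0272671186)/3 = -0.0090890395
R = A(h/2) + (A(h/2) − A(h))/3 = 2.6097269134 − 0.0090890395 = 2.6006378739

2.600638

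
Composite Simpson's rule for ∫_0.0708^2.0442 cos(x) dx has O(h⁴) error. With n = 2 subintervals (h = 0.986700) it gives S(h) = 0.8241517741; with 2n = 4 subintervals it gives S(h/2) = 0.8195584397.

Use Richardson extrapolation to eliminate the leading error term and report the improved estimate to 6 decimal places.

0.819252

Error is O(h^4); halving h shrinks it by 2^4 = 16.
16*0.8195584397 = 13.1129350352; 13.1129350352 − 0.8241517741 = 12.2887832611
Extrapolated: 12.2887832611 / 15 = 0.8192522174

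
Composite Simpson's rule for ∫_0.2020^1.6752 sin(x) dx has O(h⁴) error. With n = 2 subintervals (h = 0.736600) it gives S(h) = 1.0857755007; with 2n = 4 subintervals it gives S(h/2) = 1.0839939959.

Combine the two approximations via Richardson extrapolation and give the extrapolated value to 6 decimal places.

Leading term ∝ h^4; use weight 16 = 2^4.
Weighted: 17.3439039344 − 1.0857755007 = 16.2581284337
(16 × 1.0839939959 − 1.0857755007)/(16 − 1) = 1.0838752289

1.083875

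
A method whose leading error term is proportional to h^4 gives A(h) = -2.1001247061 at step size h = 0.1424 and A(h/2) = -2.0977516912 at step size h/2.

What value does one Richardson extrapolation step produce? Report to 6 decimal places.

-2.097593

The method has order 4: 2^4 = 16.
16 × (-2.0977516912) = -33.5640270592; subtract (-2.1001247061) → -31.4639023531
R = (-31.4639023531)/15 = -2.0975934902
Gap between inputs: 2.373e-03; correction applied: +0.0001582010.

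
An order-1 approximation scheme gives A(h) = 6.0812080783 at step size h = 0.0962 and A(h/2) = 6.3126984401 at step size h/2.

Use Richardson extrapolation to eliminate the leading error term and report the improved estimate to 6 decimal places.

Order 1 gives 2^r = 2 and 2^r − 1 = 1.
Weighted: 12.6253968802 − 6.0812080783 = 6.5441888019
R = 6.5441888019/1 = 6.5441888019
Shift from A(h/2): +0.2314903618.

6.544189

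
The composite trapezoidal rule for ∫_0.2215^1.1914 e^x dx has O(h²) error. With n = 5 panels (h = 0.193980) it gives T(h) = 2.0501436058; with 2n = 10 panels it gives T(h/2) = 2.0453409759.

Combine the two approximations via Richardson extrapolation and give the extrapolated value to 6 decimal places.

The method has order 2: 2^2 = 4.
Numerator 4·A(h/2) − A(h) = 4·2.0453409759 − 2.0501436058 = 6.1312202978
Denominator 4 − 1 = 3.
So the Richardson estimate is 2.0437400993.
Correction |R − A(h/2)| = 1.601e-03; gap |A(h/2) − A(h)| = 4.803e-03.

2.043740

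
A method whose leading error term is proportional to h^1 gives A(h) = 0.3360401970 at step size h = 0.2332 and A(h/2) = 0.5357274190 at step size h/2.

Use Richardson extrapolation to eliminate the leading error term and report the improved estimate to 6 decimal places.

r = 1, so 2^r = 2.
2·0.5357274190 − 0.3360401970 = 0.7354146410
Denominator 2 − 1 = 1.
(2·0.5357274190 − 0.3360401970)/(2 − 1) = 0.7354146410

0.735415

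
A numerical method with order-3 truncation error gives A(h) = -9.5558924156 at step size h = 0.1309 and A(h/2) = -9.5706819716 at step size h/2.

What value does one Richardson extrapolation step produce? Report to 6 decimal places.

-9.572795

Leading term ∝ h^3; use weight 8 = 2^3.
8·(-9.5706819716) = -76.5654557728; subtract (-9.5558924156) → -67.0095633572
Extrapolated: (-67.0095633572) / 7 = -9.5727947653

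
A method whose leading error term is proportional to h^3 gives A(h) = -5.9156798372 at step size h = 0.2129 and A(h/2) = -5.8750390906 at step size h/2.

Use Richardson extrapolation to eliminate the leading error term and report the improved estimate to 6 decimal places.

-5.869233

With r = 3 the leading error scales as h^3, so the weight is 2^3 = 8.
A(h/2) − A(h) = -5.8750390906 − (-5.9156798372) = 0.0406407466
Divide by 2^3 − 1 = 7: 0.0406407466/7 = 0.0058058209
R = A(h/2) + (A(h/2) − A(h))/7 = -5.8750390906 + 0.0058058209 = -5.8692332697
Correction |R − A(h/2)| = 5.806e-03; gap |A(h/2) − A(h)| = 4.064e-02.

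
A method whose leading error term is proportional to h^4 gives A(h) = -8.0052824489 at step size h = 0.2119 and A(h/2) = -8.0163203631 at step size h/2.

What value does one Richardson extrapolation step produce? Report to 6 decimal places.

r = 4, so 2^r = 16.
Numerator 16 × A(h/2) − A(h) = 16 × (-8.0163203631) − (-8.0052824489) = -120.2558433607
Divide by 2^4 − 1 = 15.
(-120.2558433607) ÷ 15 = -8.0170562240

-8.017056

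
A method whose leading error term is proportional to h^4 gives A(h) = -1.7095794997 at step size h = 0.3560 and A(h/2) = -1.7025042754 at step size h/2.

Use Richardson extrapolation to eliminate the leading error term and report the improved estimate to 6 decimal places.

-1.702033

r = 4: numerator weight 16, denominator 15.
Difference of the inputs: -1.7025042754 − (-1.7095794997) = 0.0070752243
Divide by 2^4 − 1 = 15: 0.0070752243/15 = 0.0004716816
R = A(h/2) + (A(h/2) − A(h))/15 = -1.7025042754 + 0.0004716816 = -1.7020325938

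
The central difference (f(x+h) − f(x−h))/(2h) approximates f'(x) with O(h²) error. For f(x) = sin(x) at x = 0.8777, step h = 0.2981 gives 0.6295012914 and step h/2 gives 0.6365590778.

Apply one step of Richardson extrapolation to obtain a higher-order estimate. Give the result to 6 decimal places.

Method order is 2; weight 2^2 = 4.
2^2·A(h/2) = 2.5462363112; minus A(h) gives 1.9167350198.
1.9167350198 ÷ 3 = 0.6389116733
Correction |R − A(h/2)| = 2.353e-03; gap |A(h/2) − A(h)| = 7.058e-03.

0.638912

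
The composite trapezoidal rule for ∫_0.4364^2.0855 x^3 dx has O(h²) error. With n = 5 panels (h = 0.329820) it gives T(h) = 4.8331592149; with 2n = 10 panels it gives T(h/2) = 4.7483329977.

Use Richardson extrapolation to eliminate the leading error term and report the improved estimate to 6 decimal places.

4.720058

Method order is 2; weight 2^2 = 4.
4*4.7483329977 − 4.8331592149 = 14.1601727759
Divide by 2^2 − 1 = 3.
R = 14.1601727759/3 = 4.7200575920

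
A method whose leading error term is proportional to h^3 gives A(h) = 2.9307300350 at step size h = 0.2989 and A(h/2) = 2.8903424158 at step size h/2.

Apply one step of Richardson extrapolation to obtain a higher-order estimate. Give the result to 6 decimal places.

Method order is 3; weight 2^3 = 8.
Numerator 8×A(h/2) − A(h) = 8×2.8903424158 − 2.9307300350 = 20.1920092914
Denominator 8 − 1 = 7.
R = 20.1920092914/7 = 2.8845727559
Shift from A(h/2): −0.0057696599.

2.884573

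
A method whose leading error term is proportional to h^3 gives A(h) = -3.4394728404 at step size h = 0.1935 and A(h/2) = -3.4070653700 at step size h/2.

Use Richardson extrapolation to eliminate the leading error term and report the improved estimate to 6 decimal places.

-3.402436

r = 3, so 2^r = 8.
Weighted: (-27.2565229600) − (-3.4394728404) = -23.8170501196
(-23.8170501196) ÷ 7 = -3.4024357314
Correction |R − A(h/2)| = 4.630e-03; gap |A(h/2) − A(h)| = 3.241e-02.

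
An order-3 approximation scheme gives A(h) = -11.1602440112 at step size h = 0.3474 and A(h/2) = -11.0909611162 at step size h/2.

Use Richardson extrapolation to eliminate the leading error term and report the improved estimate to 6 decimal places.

-11.081064

Error is O(h^3); halving h shrinks it by 2^3 = 8.
Numerator 8×A(h/2) − A(h) = 8×(-11.0909611162) − (-11.1602440112) = -77.5674449184
(8×(-11.0909611162) − (-11.1602440112))/(8 − 1) = -11.0810635598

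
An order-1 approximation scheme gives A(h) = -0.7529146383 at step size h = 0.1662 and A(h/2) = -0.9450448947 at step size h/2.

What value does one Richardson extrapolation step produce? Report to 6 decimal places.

r = 1, so 2^r = 2.
2·(-0.9450448947) − (-0.7529146383) = -1.1371751511
R = (-1.1371751511)/1 = -1.1371751511

-1.137175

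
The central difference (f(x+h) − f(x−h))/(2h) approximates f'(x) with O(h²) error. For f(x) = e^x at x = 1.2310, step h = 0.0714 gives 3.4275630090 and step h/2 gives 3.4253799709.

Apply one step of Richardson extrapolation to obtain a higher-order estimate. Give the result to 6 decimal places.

Error is O(h^2); halving h shrinks it by 2^2 = 4.
A(h/2) − A(h) = 3.4253799709 − 3.4275630090 = -0.0021830381
Correction (A(h/2) − A(h))/(4 − 1) = (-0.0021830381)/3 = -0.0007276794
R = 3.4253799709 − 0.0007276794 = 3.4246522915

3.424652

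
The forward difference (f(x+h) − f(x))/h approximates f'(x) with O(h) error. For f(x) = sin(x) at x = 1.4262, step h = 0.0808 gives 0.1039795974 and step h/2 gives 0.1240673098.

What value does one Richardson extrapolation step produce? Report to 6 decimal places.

Method order is 1; weight 2^1 = 2.
2·0.1240673098 − 0.1039795974 = 0.1441550222
Divide by 2^1 − 1 = 1.
(2·0.1240673098 − 0.1039795974)/(2 − 1) = 0.1441550222

0.144155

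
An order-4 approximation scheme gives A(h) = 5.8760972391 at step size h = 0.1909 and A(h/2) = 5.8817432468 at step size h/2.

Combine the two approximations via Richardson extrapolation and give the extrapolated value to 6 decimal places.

5.882120

Error is O(h^4); halving h shrinks it by 2^4 = 16.
Weighted: 94.1078919488 − 5.8760972391 = 88.2317947097
Divide by 2^4 − 1 = 15.
So the Richardson estimate is 5.8821196473.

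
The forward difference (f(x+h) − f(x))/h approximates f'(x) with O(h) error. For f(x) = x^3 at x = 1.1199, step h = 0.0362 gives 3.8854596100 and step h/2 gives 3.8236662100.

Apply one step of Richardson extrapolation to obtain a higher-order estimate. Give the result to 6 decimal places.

Leading term ∝ h^1; use weight 2 = 2^1.
Weighted: 7.6473324200 − 3.8854596100 = 3.7618728100
Divide by 2^1 − 1 = 1.
3.7618728100 ÷ 1 = 3.7618728100
Shift from A(h/2): −0.0617934000.

3.761873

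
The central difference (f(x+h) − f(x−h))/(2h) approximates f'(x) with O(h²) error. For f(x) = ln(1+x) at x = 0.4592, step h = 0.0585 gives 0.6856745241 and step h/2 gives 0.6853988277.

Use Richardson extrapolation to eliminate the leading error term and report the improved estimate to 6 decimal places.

Error is O(h^2); halving h shrinks it by 2^2 = 4.
4×0.6853988277 = 2.7415953108; 2.7415953108 − 0.6856745241 = 2.0559207867
R = 2.0559207867/3 = 0.6853069289
Gap between inputs: 2.757e-04; correction applied: −0.0000918988.

0.685307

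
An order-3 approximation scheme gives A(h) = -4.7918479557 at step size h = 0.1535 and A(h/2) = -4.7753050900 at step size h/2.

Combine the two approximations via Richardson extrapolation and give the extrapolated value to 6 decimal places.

Method order is 3; weight 2^3 = 8.
8 × (-4.7753050900) = -38.2024407200; (-38.2024407200) − (-4.7918479557) = -33.4105927643
(8 × (-4.7753050900) − (-4.7918479557))/(8 − 1) = -4.7729418235
Correction |R − A(h/2)| = 2.363e-03; gap |A(h/2) − A(h)| = 1.654e-02.

-4.772942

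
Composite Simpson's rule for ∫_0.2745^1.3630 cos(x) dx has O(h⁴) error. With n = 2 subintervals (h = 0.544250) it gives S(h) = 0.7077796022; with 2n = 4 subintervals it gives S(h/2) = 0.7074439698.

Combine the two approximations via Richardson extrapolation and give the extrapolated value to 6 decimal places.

r = 4: numerator weight 16, denominator 15.
2^4*A(h/2) = 11.3191035168; minus A(h) gives 10.6113239146.
R = 10.6113239146/15 = 0.7074215943

0.707422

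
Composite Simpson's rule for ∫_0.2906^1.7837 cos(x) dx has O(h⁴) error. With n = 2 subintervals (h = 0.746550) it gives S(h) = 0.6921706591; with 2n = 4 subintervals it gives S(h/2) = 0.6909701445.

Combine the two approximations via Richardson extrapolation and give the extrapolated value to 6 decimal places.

0.690890

Error is O(h^4); halving h shrinks it by 2^4 = 16.
Weighted: 11.0555223120 − 0.6921706591 = 10.3633516529
Divide by 2^4 − 1 = 15.
R = 10.3633516529/15 = 0.6908901102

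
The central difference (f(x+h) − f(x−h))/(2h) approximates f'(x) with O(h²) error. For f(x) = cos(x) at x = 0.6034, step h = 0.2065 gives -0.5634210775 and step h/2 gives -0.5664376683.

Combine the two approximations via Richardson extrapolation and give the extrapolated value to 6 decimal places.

Error is O(h^2); halving h shrinks it by 2^2 = 4.
4*(-0.5664376683) − (-0.5634210775) = -1.7023295957
Divide by 2^2 − 1 = 3.
Result: -0.5674431986

-0.567443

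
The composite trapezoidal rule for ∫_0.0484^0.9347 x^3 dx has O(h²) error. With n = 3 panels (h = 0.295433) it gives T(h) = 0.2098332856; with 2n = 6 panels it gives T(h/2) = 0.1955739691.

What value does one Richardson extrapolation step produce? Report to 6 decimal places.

Error is O(h^2); halving h shrinks it by 2^2 = 4.
4*0.1955739691 − 0.2098332856 = 0.5724625908
Extrapolated: 0.5724625908 / 3 = 0.1908208636
Gap between inputs: 1.426e-02; correction applied: −0.0047531055.

0.190821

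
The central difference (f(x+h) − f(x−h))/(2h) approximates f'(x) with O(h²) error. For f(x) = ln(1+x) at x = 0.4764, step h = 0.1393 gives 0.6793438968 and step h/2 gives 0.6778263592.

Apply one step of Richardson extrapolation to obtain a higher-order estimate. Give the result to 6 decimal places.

0.677321

The method has order 2: 2^2 = 4.
2^2*A(h/2) = 2.7113054368; minus A(h) gives 2.0319615400.
Divide by 2^2 − 1 = 3.
R = 2.0319615400/3 = 0.6773205133
Correction |R − A(h/2)| = 5.058e-04; gap |A(h/2) − A(h)| = 1.518e-03.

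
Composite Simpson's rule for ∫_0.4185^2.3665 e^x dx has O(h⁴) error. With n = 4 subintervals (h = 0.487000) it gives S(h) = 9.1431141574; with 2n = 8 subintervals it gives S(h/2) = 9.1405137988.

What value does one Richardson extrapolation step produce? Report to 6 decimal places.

9.140340

r = 4: numerator weight 16, denominator 15.
16·9.1405137988 = 146.2482207808; subtract 9.1431141574 → 137.1051066234
(16·9.1405137988 − 9.1431141574)/(16 − 1) = 9.1403404416
Correction |R − A(h/2)| = 1.734e-04; gap |A(h/2) − A(h)| = 2.600e-03.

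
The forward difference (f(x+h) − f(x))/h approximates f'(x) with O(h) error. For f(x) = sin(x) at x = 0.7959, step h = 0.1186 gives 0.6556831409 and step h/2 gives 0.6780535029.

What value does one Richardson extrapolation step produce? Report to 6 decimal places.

r = 1, so 2^r = 2.
Weighted: 1.3561070058 − 0.6556831409 = 0.7004238649
Divide by 2^1 − 1 = 1.
R = 0.7004238649/1 = 0.7004238649

0.700424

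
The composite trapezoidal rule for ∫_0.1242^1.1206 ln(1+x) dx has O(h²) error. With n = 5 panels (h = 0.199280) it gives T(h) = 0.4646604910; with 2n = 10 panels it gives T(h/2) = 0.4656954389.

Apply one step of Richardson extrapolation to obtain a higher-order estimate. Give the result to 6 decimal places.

0.466040

Error is O(h^2); halving h shrinks it by 2^2 = 4.
4*0.4656954389 = 1.8627817556; subtract 0.4646604910 → 1.3981212646
R = 1.3981212646/3 = 0.4660404215
Correction |R − A(h/2)| = 3.450e-04; gap |A(h/2) − A(h)| = 1.035e-03.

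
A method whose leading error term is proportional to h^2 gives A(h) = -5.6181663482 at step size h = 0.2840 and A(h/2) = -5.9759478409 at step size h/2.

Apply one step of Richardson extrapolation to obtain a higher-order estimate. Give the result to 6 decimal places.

Order 2 gives 2^r = 4 and 2^r − 1 = 3.
Weighted: (-23.9037913636) − (-5.6181663482) = -18.2856250154
(-18.2856250154) ÷ 3 = -6.0952083385
Gap between inputs: 3.578e-01; correction applied: −0.1192604976.

-6.095208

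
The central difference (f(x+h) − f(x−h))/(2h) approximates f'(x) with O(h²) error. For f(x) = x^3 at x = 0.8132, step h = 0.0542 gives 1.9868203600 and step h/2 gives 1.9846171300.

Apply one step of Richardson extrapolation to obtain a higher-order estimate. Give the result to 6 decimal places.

1.983883

Order 2 gives 2^r = 4 and 2^r − 1 = 3.
4·1.9846171300 = 7.9384685200; 7.9384685200 − 1.9868203600 = 5.9516481600
Denominator 4 − 1 = 3.
Result: 1.9838827200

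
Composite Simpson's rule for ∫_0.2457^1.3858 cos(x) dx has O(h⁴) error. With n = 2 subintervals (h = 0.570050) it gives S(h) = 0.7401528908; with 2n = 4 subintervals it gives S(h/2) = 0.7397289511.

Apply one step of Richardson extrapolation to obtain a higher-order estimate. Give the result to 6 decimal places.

With r = 4 the leading error scales as h^4, so the weight is 2^4 = 16.
Weighted: 11.8356632176 − 0.7401528908 = 11.0955103268
Denominator 16 − 1 = 15.
So the Richardson estimate is 0.7397006885.
Shift from A(h/2): −0.0000282626.

0.739701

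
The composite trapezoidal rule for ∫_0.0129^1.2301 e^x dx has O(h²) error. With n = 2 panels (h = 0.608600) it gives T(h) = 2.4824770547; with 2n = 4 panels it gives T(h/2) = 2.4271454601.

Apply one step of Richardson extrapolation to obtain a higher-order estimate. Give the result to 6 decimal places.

2.408702

Method order is 2; weight 2^2 = 4.
4 × 2.4271454601 = 9.7085818404; 9.7085818404 − 2.4824770547 = 7.2261047857
(4 × 2.4271454601 − 2.4824770547)/(4 − 1) = 2.4087015952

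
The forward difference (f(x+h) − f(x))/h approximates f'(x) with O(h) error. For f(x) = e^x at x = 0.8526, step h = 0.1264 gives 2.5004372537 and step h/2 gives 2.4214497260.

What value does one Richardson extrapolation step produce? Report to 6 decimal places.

The method has order 1: 2^1 = 2.
Weighted: 4.8428994520 − 2.5004372537 = 2.3424621983
Denominator 2 − 1 = 1.
2.3424621983 ÷ 1 = 2.3424621983

2.342462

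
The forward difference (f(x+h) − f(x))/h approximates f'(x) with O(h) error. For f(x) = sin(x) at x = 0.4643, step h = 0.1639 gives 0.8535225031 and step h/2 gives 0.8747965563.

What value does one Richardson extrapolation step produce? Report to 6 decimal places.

With r = 1 the leading error scales as h^1, so the weight is 2^1 = 2.
Top: 2(0.8747965563) − (0.8535225031) = 0.8960706095
Extrapolated: 0.8960706095 / 1 = 0.8960706095
Shift from A(h/2): +0.0212740532.

0.896071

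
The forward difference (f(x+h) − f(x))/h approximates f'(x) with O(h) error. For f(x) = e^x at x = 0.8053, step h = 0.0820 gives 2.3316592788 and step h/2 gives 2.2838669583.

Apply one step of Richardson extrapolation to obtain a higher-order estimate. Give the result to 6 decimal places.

2.236075

Leading term ∝ h^1; use weight 2 = 2^1.
Weighted: 4.5677339166 − 2.3316592788 = 2.2360746378
Divide by 2^1 − 1 = 1.
So the Richardson estimate is 2.2360746378.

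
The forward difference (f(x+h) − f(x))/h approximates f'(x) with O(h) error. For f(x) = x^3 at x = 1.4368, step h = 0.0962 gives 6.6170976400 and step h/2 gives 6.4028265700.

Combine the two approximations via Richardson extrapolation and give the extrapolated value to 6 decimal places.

6.188556

Leading term ∝ h^1; use weight 2 = 2^1.
2×6.4028265700 − 6.6170976400 = 6.1885555000
Divide by 2^1 − 1 = 1.
Extrapolated: 6.1885555000 / 1 = 6.1885555000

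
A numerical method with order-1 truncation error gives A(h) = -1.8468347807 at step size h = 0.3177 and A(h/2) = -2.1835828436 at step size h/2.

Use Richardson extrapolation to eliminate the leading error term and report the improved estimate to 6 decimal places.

-2.520331

r = 1: numerator weight 2, denominator 1.
2 × (-2.1835828436) − (-1.8468347807) = -2.5203309065
Denominator 2 − 1 = 1.
Extrapolated: (-2.5203309065) / 1 = -2.5203309065
Gap between inputs: 3.367e-01; correction applied: −0.3367480629.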